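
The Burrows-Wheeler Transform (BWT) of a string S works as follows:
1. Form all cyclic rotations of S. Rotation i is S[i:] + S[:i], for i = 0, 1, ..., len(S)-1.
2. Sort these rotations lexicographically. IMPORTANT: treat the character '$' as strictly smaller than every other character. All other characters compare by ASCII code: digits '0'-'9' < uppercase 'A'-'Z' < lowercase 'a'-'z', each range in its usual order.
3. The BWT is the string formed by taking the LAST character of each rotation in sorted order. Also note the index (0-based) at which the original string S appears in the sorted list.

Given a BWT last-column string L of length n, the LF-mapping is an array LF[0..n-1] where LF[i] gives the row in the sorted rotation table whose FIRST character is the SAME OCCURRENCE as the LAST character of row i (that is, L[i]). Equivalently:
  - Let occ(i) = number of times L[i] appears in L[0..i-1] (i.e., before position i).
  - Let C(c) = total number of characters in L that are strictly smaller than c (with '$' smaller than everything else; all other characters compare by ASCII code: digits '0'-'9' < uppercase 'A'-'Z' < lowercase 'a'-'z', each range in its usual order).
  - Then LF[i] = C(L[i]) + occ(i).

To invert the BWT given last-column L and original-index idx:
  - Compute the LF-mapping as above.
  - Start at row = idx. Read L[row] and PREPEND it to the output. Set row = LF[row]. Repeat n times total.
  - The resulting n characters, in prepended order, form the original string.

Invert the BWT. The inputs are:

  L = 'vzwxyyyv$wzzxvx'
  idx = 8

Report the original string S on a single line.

LF mapping: 1 12 4 6 9 10 11 2 0 5 13 14 7 3 8
Walk LF starting at row 8, prepending L[row]:
  step 1: row=8, L[8]='$', prepend. Next row=LF[8]=0
  step 2: row=0, L[0]='v', prepend. Next row=LF[0]=1
  step 3: row=1, L[1]='z', prepend. Next row=LF[1]=12
  step 4: row=12, L[12]='x', prepend. Next row=LF[12]=7
  step 5: row=7, L[7]='v', prepend. Next row=LF[7]=2
  step 6: row=2, L[2]='w', prepend. Next row=LF[2]=4
  step 7: row=4, L[4]='y', prepend. Next row=LF[4]=9
  step 8: row=9, L[9]='w', prepend. Next row=LF[9]=5
  step 9: row=5, L[5]='y', prepend. Next row=LF[5]=10
  step 10: row=10, L[10]='z', prepend. Next row=LF[10]=13
  step 11: row=13, L[13]='v', prepend. Next row=LF[13]=3
  step 12: row=3, L[3]='x', prepend. Next row=LF[3]=6
  step 13: row=6, L[6]='y', prepend. Next row=LF[6]=11
  step 14: row=11, L[11]='z', prepend. Next row=LF[11]=14
  step 15: row=14, L[14]='x', prepend. Next row=LF[14]=8
Reversed output: xzyxvzywywvxzv$

Answer: xzyxvzywywvxzv$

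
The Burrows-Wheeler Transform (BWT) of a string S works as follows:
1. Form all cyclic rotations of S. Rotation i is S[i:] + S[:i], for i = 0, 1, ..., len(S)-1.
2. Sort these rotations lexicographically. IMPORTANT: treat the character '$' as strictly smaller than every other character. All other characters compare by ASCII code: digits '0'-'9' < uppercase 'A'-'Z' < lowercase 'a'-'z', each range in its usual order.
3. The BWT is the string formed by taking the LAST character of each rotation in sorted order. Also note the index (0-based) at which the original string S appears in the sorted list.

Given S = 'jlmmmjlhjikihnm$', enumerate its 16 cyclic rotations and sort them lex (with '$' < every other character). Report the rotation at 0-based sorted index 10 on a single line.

Answer: lmmmjlhjikihnm$j

Derivation:
All 16 rotations (rotation i = S[i:]+S[:i]):
  rot[0] = jlmmmjlhjikihnm$
  rot[1] = lmmmjlhjikihnm$j
  rot[2] = mmmjlhjikihnm$jl
  rot[3] = mmjlhjikihnm$jlm
  rot[4] = mjlhjikihnm$jlmm
  rot[5] = jlhjikihnm$jlmmm
  rot[6] = lhjikihnm$jlmmmj
  rot[7] = hjikihnm$jlmmmjl
  rot[8] = jikihnm$jlmmmjlh
  rot[9] = ikihnm$jlmmmjlhj
  rot[10] = kihnm$jlmmmjlhji
  rot[11] = ihnm$jlmmmjlhjik
  rot[12] = hnm$jlmmmjlhjiki
  rot[13] = nm$jlmmmjlhjikih
  rot[14] = m$jlmmmjlhjikihn
  rot[15] = $jlmmmjlhjikihnm
Sorted (with $ < everything):
  sorted[0] = $jlmmmjlhjikihnm
  sorted[1] = hjikihnm$jlmmmjl
  sorted[2] = hnm$jlmmmjlhjiki
  sorted[3] = ihnm$jlmmmjlhjik
  sorted[4] = ikihnm$jlmmmjlhj
  sorted[5] = jikihnm$jlmmmjlh
  sorted[6] = jlhjikihnm$jlmmm
  sorted[7] = jlmmmjlhjikihnm$
  sorted[8] = kihnm$jlmmmjlhji
  sorted[9] = lhjikihnm$jlmmmj
  sorted[10] = lmmmjlhjikihnm$j
  sorted[11] = m$jlmmmjlhjikihn
  sorted[12] = mjlhjikihnm$jlmm
  sorted[13] = mmjlhjikihnm$jlm
  sorted[14] = mmmjlhjikihnm$jl
  sorted[15] = nm$jlmmmjlhjikih
sorted[10] = lmmmjlhjikihnm$j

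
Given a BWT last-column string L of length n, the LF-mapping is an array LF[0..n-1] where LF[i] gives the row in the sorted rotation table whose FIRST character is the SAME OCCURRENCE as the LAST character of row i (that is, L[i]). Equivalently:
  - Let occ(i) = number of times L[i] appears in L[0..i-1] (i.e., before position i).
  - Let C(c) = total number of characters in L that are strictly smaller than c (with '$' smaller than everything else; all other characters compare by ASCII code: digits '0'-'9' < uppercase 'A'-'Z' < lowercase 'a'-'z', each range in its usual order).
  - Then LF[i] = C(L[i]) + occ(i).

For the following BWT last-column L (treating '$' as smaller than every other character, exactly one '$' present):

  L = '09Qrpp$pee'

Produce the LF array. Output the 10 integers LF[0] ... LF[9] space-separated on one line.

Char counts: '$':1, '0':1, '9':1, 'Q':1, 'e':2, 'p':3, 'r':1
C (first-col start): C('$')=0, C('0')=1, C('9')=2, C('Q')=3, C('e')=4, C('p')=6, C('r')=9
L[0]='0': occ=0, LF[0]=C('0')+0=1+0=1
L[1]='9': occ=0, LF[1]=C('9')+0=2+0=2
L[2]='Q': occ=0, LF[2]=C('Q')+0=3+0=3
L[3]='r': occ=0, LF[3]=C('r')+0=9+0=9
L[4]='p': occ=0, LF[4]=C('p')+0=6+0=6
L[5]='p': occ=1, LF[5]=C('p')+1=6+1=7
L[6]='$': occ=0, LF[6]=C('$')+0=0+0=0
L[7]='p': occ=2, LF[7]=C('p')+2=6+2=8
L[8]='e': occ=0, LF[8]=C('e')+0=4+0=4
L[9]='e': occ=1, LF[9]=C('e')+1=4+1=5

Answer: 1 2 3 9 6 7 0 8 4 5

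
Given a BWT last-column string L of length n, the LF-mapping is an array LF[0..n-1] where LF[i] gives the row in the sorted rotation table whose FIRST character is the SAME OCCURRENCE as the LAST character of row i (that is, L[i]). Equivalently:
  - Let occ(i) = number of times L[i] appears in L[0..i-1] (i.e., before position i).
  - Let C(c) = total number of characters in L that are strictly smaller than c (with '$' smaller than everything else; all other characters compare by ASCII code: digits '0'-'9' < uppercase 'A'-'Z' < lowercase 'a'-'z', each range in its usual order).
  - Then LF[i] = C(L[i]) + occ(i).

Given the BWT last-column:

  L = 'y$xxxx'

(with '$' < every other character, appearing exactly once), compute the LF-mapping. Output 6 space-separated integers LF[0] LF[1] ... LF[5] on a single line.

Char counts: '$':1, 'x':4, 'y':1
C (first-col start): C('$')=0, C('x')=1, C('y')=5
L[0]='y': occ=0, LF[0]=C('y')+0=5+0=5
L[1]='$': occ=0, LF[1]=C('$')+0=0+0=0
L[2]='x': occ=0, LF[2]=C('x')+0=1+0=1
L[3]='x': occ=1, LF[3]=C('x')+1=1+1=2
L[4]='x': occ=2, LF[4]=C('x')+2=1+2=3
L[5]='x': occ=3, LF[5]=C('x')+3=1+3=4

Answer: 5 0 1 2 3 4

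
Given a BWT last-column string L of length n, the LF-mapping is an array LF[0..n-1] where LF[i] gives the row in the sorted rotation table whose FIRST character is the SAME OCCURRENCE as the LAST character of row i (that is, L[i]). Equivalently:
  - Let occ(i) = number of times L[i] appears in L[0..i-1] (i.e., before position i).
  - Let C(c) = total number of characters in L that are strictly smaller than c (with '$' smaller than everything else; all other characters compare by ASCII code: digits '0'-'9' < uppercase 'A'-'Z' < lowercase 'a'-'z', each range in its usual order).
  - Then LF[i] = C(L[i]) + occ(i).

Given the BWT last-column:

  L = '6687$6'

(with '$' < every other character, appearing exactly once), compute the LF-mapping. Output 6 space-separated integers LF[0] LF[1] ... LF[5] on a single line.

Answer: 1 2 5 4 0 3

Derivation:
Char counts: '$':1, '6':3, '7':1, '8':1
C (first-col start): C('$')=0, C('6')=1, C('7')=4, C('8')=5
L[0]='6': occ=0, LF[0]=C('6')+0=1+0=1
L[1]='6': occ=1, LF[1]=C('6')+1=1+1=2
L[2]='8': occ=0, LF[2]=C('8')+0=5+0=5
L[3]='7': occ=0, LF[3]=C('7')+0=4+0=4
L[4]='$': occ=0, LF[4]=C('$')+0=0+0=0
L[5]='6': occ=2, LF[5]=C('6')+2=1+2=3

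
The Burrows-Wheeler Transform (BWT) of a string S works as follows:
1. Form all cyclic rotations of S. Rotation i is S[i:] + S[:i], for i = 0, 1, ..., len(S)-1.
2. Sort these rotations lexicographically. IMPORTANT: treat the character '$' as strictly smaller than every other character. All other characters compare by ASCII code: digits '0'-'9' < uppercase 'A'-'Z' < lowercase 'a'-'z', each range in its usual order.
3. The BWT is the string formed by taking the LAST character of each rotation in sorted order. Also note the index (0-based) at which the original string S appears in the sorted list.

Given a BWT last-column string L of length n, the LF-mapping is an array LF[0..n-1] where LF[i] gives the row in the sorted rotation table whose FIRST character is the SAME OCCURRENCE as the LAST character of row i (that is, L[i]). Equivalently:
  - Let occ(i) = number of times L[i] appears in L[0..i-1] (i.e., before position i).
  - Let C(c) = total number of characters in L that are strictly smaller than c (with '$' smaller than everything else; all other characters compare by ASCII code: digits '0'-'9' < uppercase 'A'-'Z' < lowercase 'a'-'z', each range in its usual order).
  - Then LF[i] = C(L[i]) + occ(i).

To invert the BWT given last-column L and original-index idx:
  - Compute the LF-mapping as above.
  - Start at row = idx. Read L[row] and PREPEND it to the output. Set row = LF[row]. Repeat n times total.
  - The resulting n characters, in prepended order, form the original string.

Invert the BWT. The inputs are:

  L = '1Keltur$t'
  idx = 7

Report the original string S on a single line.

LF mapping: 1 2 3 4 6 8 5 0 7
Walk LF starting at row 7, prepending L[row]:
  step 1: row=7, L[7]='$', prepend. Next row=LF[7]=0
  step 2: row=0, L[0]='1', prepend. Next row=LF[0]=1
  step 3: row=1, L[1]='K', prepend. Next row=LF[1]=2
  step 4: row=2, L[2]='e', prepend. Next row=LF[2]=3
  step 5: row=3, L[3]='l', prepend. Next row=LF[3]=4
  step 6: row=4, L[4]='t', prepend. Next row=LF[4]=6
  step 7: row=6, L[6]='r', prepend. Next row=LF[6]=5
  step 8: row=5, L[5]='u', prepend. Next row=LF[5]=8
  step 9: row=8, L[8]='t', prepend. Next row=LF[8]=7
Reversed output: turtleK1$

Answer: turtleK1$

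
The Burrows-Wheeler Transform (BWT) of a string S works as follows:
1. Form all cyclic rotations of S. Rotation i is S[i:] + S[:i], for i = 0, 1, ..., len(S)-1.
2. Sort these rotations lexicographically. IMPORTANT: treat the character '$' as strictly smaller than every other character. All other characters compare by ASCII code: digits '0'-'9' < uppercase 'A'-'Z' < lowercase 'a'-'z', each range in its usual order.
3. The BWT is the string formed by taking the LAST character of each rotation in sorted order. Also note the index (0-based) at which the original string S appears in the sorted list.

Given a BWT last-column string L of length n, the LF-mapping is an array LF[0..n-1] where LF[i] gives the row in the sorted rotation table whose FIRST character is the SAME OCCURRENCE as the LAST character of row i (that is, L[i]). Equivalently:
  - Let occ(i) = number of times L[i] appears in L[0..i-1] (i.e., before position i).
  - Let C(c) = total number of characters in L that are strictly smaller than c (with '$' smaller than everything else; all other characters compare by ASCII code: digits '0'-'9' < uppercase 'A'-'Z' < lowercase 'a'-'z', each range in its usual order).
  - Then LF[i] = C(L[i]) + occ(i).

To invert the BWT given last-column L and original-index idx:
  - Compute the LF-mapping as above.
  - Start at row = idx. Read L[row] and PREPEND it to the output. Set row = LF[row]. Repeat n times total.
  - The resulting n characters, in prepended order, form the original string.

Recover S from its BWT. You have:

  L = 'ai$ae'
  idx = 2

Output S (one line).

Answer: aeia$

Derivation:
LF mapping: 1 4 0 2 3
Walk LF starting at row 2, prepending L[row]:
  step 1: row=2, L[2]='$', prepend. Next row=LF[2]=0
  step 2: row=0, L[0]='a', prepend. Next row=LF[0]=1
  step 3: row=1, L[1]='i', prepend. Next row=LF[1]=4
  step 4: row=4, L[4]='e', prepend. Next row=LF[4]=3
  step 5: row=3, L[3]='a', prepend. Next row=LF[3]=2
Reversed output: aeia$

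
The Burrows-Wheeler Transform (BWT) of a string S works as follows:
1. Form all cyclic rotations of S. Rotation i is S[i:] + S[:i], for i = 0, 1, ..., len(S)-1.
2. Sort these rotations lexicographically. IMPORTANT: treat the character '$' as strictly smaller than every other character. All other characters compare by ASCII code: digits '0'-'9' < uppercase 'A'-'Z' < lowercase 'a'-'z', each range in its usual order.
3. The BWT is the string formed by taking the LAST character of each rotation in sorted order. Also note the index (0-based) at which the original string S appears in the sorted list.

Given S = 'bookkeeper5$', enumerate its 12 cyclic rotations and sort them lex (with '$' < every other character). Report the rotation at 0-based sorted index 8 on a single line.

All 12 rotations (rotation i = S[i:]+S[:i]):
  rot[0] = bookkeeper5$
  rot[1] = ookkeeper5$b
  rot[2] = okkeeper5$bo
  rot[3] = kkeeper5$boo
  rot[4] = keeper5$book
  rot[5] = eeper5$bookk
  rot[6] = eper5$bookke
  rot[7] = per5$bookkee
  rot[8] = er5$bookkeep
  rot[9] = r5$bookkeepe
  rot[10] = 5$bookkeeper
  rot[11] = $bookkeeper5
Sorted (with $ < everything):
  sorted[0] = $bookkeeper5
  sorted[1] = 5$bookkeeper
  sorted[2] = bookkeeper5$
  sorted[3] = eeper5$bookk
  sorted[4] = eper5$bookke
  sorted[5] = er5$bookkeep
  sorted[6] = keeper5$book
  sorted[7] = kkeeper5$boo
  sorted[8] = okkeeper5$bo
  sorted[9] = ookkeeper5$b
  sorted[10] = per5$bookkee
  sorted[11] = r5$bookkeepe
sorted[8] = okkeeper5$bo

Answer: okkeeper5$bo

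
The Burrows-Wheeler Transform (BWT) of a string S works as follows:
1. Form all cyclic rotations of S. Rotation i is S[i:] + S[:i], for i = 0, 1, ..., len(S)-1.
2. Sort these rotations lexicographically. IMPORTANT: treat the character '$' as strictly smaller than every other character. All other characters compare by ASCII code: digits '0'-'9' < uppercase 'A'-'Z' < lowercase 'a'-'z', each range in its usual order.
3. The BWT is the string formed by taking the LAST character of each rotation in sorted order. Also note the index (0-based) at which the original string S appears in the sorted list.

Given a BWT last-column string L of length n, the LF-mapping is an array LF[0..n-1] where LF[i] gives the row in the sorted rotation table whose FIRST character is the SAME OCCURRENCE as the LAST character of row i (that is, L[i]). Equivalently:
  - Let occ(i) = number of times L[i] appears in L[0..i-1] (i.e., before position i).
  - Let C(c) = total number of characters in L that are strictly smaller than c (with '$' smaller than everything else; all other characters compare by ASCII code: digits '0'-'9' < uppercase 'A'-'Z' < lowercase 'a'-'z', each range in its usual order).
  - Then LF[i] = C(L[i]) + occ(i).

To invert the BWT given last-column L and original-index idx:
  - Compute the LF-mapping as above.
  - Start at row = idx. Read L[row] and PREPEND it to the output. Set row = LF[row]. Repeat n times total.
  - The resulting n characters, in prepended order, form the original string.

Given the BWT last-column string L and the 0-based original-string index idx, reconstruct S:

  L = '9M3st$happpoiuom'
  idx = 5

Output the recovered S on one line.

Answer: hippopotamusM39$

Derivation:
LF mapping: 2 3 1 13 14 0 5 4 10 11 12 8 6 15 9 7
Walk LF starting at row 5, prepending L[row]:
  step 1: row=5, L[5]='$', prepend. Next row=LF[5]=0
  step 2: row=0, L[0]='9', prepend. Next row=LF[0]=2
  step 3: row=2, L[2]='3', prepend. Next row=LF[2]=1
  step 4: row=1, L[1]='M', prepend. Next row=LF[1]=3
  step 5: row=3, L[3]='s', prepend. Next row=LF[3]=13
  step 6: row=13, L[13]='u', prepend. Next row=LF[13]=15
  step 7: row=15, L[15]='m', prepend. Next row=LF[15]=7
  step 8: row=7, L[7]='a', prepend. Next row=LF[7]=4
  step 9: row=4, L[4]='t', prepend. Next row=LF[4]=14
  step 10: row=14, L[14]='o', prepend. Next row=LF[14]=9
  step 11: row=9, L[9]='p', prepend. Next row=LF[9]=11
  step 12: row=11, L[11]='o', prepend. Next row=LF[11]=8
  step 13: row=8, L[8]='p', prepend. Next row=LF[8]=10
  step 14: row=10, L[10]='p', prepend. Next row=LF[10]=12
  step 15: row=12, L[12]='i', prepend. Next row=LF[12]=6
  step 16: row=6, L[6]='h', prepend. Next row=LF[6]=5
Reversed output: hippopotamusM39$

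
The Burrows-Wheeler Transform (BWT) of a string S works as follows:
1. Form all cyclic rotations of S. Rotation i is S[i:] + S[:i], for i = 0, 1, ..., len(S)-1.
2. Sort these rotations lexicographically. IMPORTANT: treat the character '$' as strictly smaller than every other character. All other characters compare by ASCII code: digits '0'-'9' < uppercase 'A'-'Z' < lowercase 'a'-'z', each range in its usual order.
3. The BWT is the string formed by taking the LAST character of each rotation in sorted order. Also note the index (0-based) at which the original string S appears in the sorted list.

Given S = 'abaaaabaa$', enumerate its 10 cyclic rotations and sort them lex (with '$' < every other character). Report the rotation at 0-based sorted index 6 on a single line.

Answer: abaa$abaaa

Derivation:
All 10 rotations (rotation i = S[i:]+S[:i]):
  rot[0] = abaaaabaa$
  rot[1] = baaaabaa$a
  rot[2] = aaaabaa$ab
  rot[3] = aaabaa$aba
  rot[4] = aabaa$abaa
  rot[5] = abaa$abaaa
  rot[6] = baa$abaaaa
  rot[7] = aa$abaaaab
  rot[8] = a$abaaaaba
  rot[9] = $abaaaabaa
Sorted (with $ < everything):
  sorted[0] = $abaaaabaa
  sorted[1] = a$abaaaaba
  sorted[2] = aa$abaaaab
  sorted[3] = aaaabaa$ab
  sorted[4] = aaabaa$aba
  sorted[5] = aabaa$abaa
  sorted[6] = abaa$abaaa
  sorted[7] = abaaaabaa$
  sorted[8] = baa$abaaaa
  sorted[9] = baaaabaa$a
sorted[6] = abaa$abaaa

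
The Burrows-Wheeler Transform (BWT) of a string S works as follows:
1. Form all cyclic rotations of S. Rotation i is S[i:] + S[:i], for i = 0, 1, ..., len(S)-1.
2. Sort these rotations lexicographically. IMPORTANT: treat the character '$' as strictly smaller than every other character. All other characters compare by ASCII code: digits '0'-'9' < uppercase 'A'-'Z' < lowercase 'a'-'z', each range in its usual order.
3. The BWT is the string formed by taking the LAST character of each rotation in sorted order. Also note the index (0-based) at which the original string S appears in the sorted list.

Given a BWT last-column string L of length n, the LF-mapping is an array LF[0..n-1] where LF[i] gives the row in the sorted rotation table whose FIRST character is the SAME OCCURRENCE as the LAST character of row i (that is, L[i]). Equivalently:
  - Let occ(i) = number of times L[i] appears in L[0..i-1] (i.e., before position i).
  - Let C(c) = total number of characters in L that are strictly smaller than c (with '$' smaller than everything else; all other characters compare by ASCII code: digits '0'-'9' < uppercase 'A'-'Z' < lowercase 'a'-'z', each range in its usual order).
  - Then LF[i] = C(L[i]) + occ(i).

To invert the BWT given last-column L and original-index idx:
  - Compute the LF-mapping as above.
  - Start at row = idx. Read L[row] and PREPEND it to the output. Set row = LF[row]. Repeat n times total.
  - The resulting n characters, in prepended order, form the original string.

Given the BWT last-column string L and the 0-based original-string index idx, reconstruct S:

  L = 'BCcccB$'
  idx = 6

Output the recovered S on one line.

Answer: ccBcCB$

Derivation:
LF mapping: 1 3 4 5 6 2 0
Walk LF starting at row 6, prepending L[row]:
  step 1: row=6, L[6]='$', prepend. Next row=LF[6]=0
  step 2: row=0, L[0]='B', prepend. Next row=LF[0]=1
  step 3: row=1, L[1]='C', prepend. Next row=LF[1]=3
  step 4: row=3, L[3]='c', prepend. Next row=LF[3]=5
  step 5: row=5, L[5]='B', prepend. Next row=LF[5]=2
  step 6: row=2, L[2]='c', prepend. Next row=LF[2]=4
  step 7: row=4, L[4]='c', prepend. Next row=LF[4]=6
Reversed output: ccBcCB$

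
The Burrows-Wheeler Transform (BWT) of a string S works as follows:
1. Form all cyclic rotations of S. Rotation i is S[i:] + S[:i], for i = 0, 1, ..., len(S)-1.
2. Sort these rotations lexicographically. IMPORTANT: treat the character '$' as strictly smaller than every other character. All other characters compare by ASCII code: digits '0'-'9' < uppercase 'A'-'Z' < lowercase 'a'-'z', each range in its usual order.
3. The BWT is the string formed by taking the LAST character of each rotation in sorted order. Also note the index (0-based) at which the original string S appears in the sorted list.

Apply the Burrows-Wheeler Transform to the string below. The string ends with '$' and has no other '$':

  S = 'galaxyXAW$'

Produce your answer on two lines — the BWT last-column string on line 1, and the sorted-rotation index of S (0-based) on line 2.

Answer: WXAygl$aax
6

Derivation:
All 10 rotations (rotation i = S[i:]+S[:i]):
  rot[0] = galaxyXAW$
  rot[1] = alaxyXAW$g
  rot[2] = laxyXAW$ga
  rot[3] = axyXAW$gal
  rot[4] = xyXAW$gala
  rot[5] = yXAW$galax
  rot[6] = XAW$galaxy
  rot[7] = AW$galaxyX
  rot[8] = W$galaxyXA
  rot[9] = $galaxyXAW
Sorted (with $ < everything):
  sorted[0] = $galaxyXAW  (last char: 'W')
  sorted[1] = AW$galaxyX  (last char: 'X')
  sorted[2] = W$galaxyXA  (last char: 'A')
  sorted[3] = XAW$galaxy  (last char: 'y')
  sorted[4] = alaxyXAW$g  (last char: 'g')
  sorted[5] = axyXAW$gal  (last char: 'l')
  sorted[6] = galaxyXAW$  (last char: '$')
  sorted[7] = laxyXAW$ga  (last char: 'a')
  sorted[8] = xyXAW$gala  (last char: 'a')
  sorted[9] = yXAW$galax  (last char: 'x')
Last column: WXAygl$aax
Original string S is at sorted index 6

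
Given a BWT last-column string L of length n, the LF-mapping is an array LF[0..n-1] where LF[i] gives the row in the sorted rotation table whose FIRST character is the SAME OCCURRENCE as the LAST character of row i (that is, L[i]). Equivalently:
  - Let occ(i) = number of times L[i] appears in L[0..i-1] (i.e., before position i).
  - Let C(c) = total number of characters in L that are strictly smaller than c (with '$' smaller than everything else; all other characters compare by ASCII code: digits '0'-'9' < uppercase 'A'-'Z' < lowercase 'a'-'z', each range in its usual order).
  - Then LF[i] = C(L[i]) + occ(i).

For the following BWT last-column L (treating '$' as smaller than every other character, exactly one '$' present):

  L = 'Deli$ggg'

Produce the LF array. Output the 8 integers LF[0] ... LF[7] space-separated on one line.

Answer: 1 2 7 6 0 3 4 5

Derivation:
Char counts: '$':1, 'D':1, 'e':1, 'g':3, 'i':1, 'l':1
C (first-col start): C('$')=0, C('D')=1, C('e')=2, C('g')=3, C('i')=6, C('l')=7
L[0]='D': occ=0, LF[0]=C('D')+0=1+0=1
L[1]='e': occ=0, LF[1]=C('e')+0=2+0=2
L[2]='l': occ=0, LF[2]=C('l')+0=7+0=7
L[3]='i': occ=0, LF[3]=C('i')+0=6+0=6
L[4]='$': occ=0, LF[4]=C('$')+0=0+0=0
L[5]='g': occ=0, LF[5]=C('g')+0=3+0=3
L[6]='g': occ=1, LF[6]=C('g')+1=3+1=4
L[7]='g': occ=2, LF[7]=C('g')+2=3+2=5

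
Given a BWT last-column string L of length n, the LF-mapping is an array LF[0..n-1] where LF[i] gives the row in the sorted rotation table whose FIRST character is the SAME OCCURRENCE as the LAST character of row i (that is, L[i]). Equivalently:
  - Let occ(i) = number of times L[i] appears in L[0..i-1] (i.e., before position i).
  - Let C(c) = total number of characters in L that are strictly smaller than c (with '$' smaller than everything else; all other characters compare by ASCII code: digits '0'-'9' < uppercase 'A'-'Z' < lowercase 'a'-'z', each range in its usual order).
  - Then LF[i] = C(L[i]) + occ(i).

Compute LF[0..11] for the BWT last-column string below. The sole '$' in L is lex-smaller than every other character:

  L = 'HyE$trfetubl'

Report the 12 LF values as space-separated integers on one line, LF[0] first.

Char counts: '$':1, 'E':1, 'H':1, 'b':1, 'e':1, 'f':1, 'l':1, 'r':1, 't':2, 'u':1, 'y':1
C (first-col start): C('$')=0, C('E')=1, C('H')=2, C('b')=3, C('e')=4, C('f')=5, C('l')=6, C('r')=7, C('t')=8, C('u')=10, C('y')=11
L[0]='H': occ=0, LF[0]=C('H')+0=2+0=2
L[1]='y': occ=0, LF[1]=C('y')+0=11+0=11
L[2]='E': occ=0, LF[2]=C('E')+0=1+0=1
L[3]='$': occ=0, LF[3]=C('$')+0=0+0=0
L[4]='t': occ=0, LF[4]=C('t')+0=8+0=8
L[5]='r': occ=0, LF[5]=C('r')+0=7+0=7
L[6]='f': occ=0, LF[6]=C('f')+0=5+0=5
L[7]='e': occ=0, LF[7]=C('e')+0=4+0=4
L[8]='t': occ=1, LF[8]=C('t')+1=8+1=9
L[9]='u': occ=0, LF[9]=C('u')+0=10+0=10
L[10]='b': occ=0, LF[10]=C('b')+0=3+0=3
L[11]='l': occ=0, LF[11]=C('l')+0=6+0=6

Answer: 2 11 1 0 8 7 5 4 9 10 3 6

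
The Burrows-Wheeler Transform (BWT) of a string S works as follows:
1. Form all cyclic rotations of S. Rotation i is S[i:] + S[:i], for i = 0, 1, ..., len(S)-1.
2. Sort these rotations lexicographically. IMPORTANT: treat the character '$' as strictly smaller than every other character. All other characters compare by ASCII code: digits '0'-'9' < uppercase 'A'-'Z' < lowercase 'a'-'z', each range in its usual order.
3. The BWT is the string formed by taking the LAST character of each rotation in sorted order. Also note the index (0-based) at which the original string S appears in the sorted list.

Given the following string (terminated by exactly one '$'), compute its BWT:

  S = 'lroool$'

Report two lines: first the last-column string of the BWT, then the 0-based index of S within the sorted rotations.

All 7 rotations (rotation i = S[i:]+S[:i]):
  rot[0] = lroool$
  rot[1] = roool$l
  rot[2] = oool$lr
  rot[3] = ool$lro
  rot[4] = ol$lroo
  rot[5] = l$lrooo
  rot[6] = $lroool
Sorted (with $ < everything):
  sorted[0] = $lroool  (last char: 'l')
  sorted[1] = l$lrooo  (last char: 'o')
  sorted[2] = lroool$  (last char: '$')
  sorted[3] = ol$lroo  (last char: 'o')
  sorted[4] = ool$lro  (last char: 'o')
  sorted[5] = oool$lr  (last char: 'r')
  sorted[6] = roool$l  (last char: 'l')
Last column: lo$oorl
Original string S is at sorted index 2

Answer: lo$oorl
2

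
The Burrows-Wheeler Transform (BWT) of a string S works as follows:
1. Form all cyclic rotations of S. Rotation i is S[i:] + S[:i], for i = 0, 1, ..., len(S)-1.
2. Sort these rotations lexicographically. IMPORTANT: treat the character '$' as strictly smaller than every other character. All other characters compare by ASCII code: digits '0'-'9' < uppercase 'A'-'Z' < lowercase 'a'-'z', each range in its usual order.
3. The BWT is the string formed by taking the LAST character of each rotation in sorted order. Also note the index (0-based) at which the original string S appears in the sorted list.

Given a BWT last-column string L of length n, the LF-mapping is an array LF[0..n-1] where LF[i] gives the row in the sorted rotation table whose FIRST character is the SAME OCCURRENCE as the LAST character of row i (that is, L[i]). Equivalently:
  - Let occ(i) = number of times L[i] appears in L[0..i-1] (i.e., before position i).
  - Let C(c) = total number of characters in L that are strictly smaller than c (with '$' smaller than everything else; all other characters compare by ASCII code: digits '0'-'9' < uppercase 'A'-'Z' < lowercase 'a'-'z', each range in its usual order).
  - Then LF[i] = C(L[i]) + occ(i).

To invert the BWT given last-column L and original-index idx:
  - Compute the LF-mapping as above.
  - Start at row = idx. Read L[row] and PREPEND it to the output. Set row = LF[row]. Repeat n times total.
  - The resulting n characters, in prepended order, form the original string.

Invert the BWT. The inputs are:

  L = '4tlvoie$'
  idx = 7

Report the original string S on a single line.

LF mapping: 1 6 4 7 5 3 2 0
Walk LF starting at row 7, prepending L[row]:
  step 1: row=7, L[7]='$', prepend. Next row=LF[7]=0
  step 2: row=0, L[0]='4', prepend. Next row=LF[0]=1
  step 3: row=1, L[1]='t', prepend. Next row=LF[1]=6
  step 4: row=6, L[6]='e', prepend. Next row=LF[6]=2
  step 5: row=2, L[2]='l', prepend. Next row=LF[2]=4
  step 6: row=4, L[4]='o', prepend. Next row=LF[4]=5
  step 7: row=5, L[5]='i', prepend. Next row=LF[5]=3
  step 8: row=3, L[3]='v', prepend. Next row=LF[3]=7
Reversed output: violet4$

Answer: violet4$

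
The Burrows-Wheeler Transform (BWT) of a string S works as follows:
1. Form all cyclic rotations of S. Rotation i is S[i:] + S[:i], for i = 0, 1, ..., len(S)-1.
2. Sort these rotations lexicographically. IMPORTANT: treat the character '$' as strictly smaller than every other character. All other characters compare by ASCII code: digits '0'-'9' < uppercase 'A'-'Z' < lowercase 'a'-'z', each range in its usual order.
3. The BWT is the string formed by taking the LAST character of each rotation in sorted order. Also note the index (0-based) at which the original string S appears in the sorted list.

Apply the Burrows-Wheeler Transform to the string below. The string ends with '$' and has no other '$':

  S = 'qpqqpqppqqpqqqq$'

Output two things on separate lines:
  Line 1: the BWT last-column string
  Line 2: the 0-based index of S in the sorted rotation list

All 16 rotations (rotation i = S[i:]+S[:i]):
  rot[0] = qpqqpqppqqpqqqq$
  rot[1] = pqqpqppqqpqqqq$q
  rot[2] = qqpqppqqpqqqq$qp
  rot[3] = qpqppqqpqqqq$qpq
  rot[4] = pqppqqpqqqq$qpqq
  rot[5] = qppqqpqqqq$qpqqp
  rot[6] = ppqqpqqqq$qpqqpq
  rot[7] = pqqpqqqq$qpqqpqp
  rot[8] = qqpqqqq$qpqqpqpp
  rot[9] = qpqqqq$qpqqpqppq
  rot[10] = pqqqq$qpqqpqppqq
  rot[11] = qqqq$qpqqpqppqqp
  rot[12] = qqq$qpqqpqppqqpq
  rot[13] = qq$qpqqpqppqqpqq
  rot[14] = q$qpqqpqppqqpqqq
  rot[15] = $qpqqpqppqqpqqqq
Sorted (with $ < everything):
  sorted[0] = $qpqqpqppqqpqqqq  (last char: 'q')
  sorted[1] = ppqqpqqqq$qpqqpq  (last char: 'q')
  sorted[2] = pqppqqpqqqq$qpqq  (last char: 'q')
  sorted[3] = pqqpqppqqpqqqq$q  (last char: 'q')
  sorted[4] = pqqpqqqq$qpqqpqp  (last char: 'p')
  sorted[5] = pqqqq$qpqqpqppqq  (last char: 'q')
  sorted[6] = q$qpqqpqppqqpqqq  (last char: 'q')
  sorted[7] = qppqqpqqqq$qpqqp  (last char: 'p')
  sorted[8] = qpqppqqpqqqq$qpq  (last char: 'q')
  sorted[9] = qpqqpqppqqpqqqq$  (last char: '$')
  sorted[10] = qpqqqq$qpqqpqppq  (last char: 'q')
  sorted[11] = qq$qpqqpqppqqpqq  (last char: 'q')
  sorted[12] = qqpqppqqpqqqq$qp  (last char: 'p')
  sorted[13] = qqpqqqq$qpqqpqpp  (last char: 'p')
  sorted[14] = qqq$qpqqpqppqqpq  (last char: 'q')
  sorted[15] = qqqq$qpqqpqppqqp  (last char: 'p')
Last column: qqqqpqqpq$qqppqp
Original string S is at sorted index 9

Answer: qqqqpqqpq$qqppqp
9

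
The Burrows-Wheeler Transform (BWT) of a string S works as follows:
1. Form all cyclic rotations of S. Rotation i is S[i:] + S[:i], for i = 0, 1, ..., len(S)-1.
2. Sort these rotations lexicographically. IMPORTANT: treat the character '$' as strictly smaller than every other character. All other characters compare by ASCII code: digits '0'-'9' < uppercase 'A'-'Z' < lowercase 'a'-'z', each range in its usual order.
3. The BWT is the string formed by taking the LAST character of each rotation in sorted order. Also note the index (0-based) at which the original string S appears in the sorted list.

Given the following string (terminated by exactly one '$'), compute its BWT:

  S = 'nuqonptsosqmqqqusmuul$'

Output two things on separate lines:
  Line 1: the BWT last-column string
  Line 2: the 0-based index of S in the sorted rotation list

All 22 rotations (rotation i = S[i:]+S[:i]):
  rot[0] = nuqonptsosqmqqqusmuul$
  rot[1] = uqonptsosqmqqqusmuul$n
  rot[2] = qonptsosqmqqqusmuul$nu
  rot[3] = onptsosqmqqqusmuul$nuq
  rot[4] = nptsosqmqqqusmuul$nuqo
  rot[5] = ptsosqmqqqusmuul$nuqon
  rot[6] = tsosqmqqqusmuul$nuqonp
  rot[7] = sosqmqqqusmuul$nuqonpt
  rot[8] = osqmqqqusmuul$nuqonpts
  rot[9] = sqmqqqusmuul$nuqonptso
  rot[10] = qmqqqusmuul$nuqonptsos
  rot[11] = mqqqusmuul$nuqonptsosq
  rot[12] = qqqusmuul$nuqonptsosqm
  rot[13] = qqusmuul$nuqonptsosqmq
  rot[14] = qusmuul$nuqonptsosqmqq
  rot[15] = usmuul$nuqonptsosqmqqq
  rot[16] = smuul$nuqonptsosqmqqqu
  rot[17] = muul$nuqonptsosqmqqqus
  rot[18] = uul$nuqonptsosqmqqqusm
  rot[19] = ul$nuqonptsosqmqqqusmu
  rot[20] = l$nuqonptsosqmqqqusmuu
  rot[21] = $nuqonptsosqmqqqusmuul
Sorted (with $ < everything):
  sorted[0] = $nuqonptsosqmqqqusmuul  (last char: 'l')
  sorted[1] = l$nuqonptsosqmqqqusmuu  (last char: 'u')
  sorted[2] = mqqqusmuul$nuqonptsosq  (last char: 'q')
  sorted[3] = muul$nuqonptsosqmqqqus  (last char: 's')
  sorted[4] = nptsosqmqqqusmuul$nuqo  (last char: 'o')
  sorted[5] = nuqonptsosqmqqqusmuul$  (last char: '$')
  sorted[6] = onptsosqmqqqusmuul$nuq  (last char: 'q')
  sorted[7] = osqmqqqusmuul$nuqonpts  (last char: 's')
  sorted[8] = ptsosqmqqqusmuul$nuqon  (last char: 'n')
  sorted[9] = qmqqqusmuul$nuqonptsos  (last char: 's')
  sorted[10] = qonptsosqmqqqusmuul$nu  (last char: 'u')
  sorted[11] = qqqusmuul$nuqonptsosqm  (last char: 'm')
  sorted[12] = qqusmuul$nuqonptsosqmq  (last char: 'q')
  sorted[13] = qusmuul$nuqonptsosqmqq  (last char: 'q')
  sorted[14] = smuul$nuqonptsosqmqqqu  (last char: 'u')
  sorted[15] = sosqmqqqusmuul$nuqonpt  (last char: 't')
  sorted[16] = sqmqqqusmuul$nuqonptso  (last char: 'o')
  sorted[17] = tsosqmqqqusmuul$nuqonp  (last char: 'p')
  sorted[18] = ul$nuqonptsosqmqqqusmu  (last char: 'u')
  sorted[19] = uqonptsosqmqqqusmuul$n  (last char: 'n')
  sorted[20] = usmuul$nuqonptsosqmqqq  (last char: 'q')
  sorted[21] = uul$nuqonptsosqmqqqusm  (last char: 'm')
Last column: luqso$qsnsumqqutopunqm
Original string S is at sorted index 5

Answer: luqso$qsnsumqqutopunqm
5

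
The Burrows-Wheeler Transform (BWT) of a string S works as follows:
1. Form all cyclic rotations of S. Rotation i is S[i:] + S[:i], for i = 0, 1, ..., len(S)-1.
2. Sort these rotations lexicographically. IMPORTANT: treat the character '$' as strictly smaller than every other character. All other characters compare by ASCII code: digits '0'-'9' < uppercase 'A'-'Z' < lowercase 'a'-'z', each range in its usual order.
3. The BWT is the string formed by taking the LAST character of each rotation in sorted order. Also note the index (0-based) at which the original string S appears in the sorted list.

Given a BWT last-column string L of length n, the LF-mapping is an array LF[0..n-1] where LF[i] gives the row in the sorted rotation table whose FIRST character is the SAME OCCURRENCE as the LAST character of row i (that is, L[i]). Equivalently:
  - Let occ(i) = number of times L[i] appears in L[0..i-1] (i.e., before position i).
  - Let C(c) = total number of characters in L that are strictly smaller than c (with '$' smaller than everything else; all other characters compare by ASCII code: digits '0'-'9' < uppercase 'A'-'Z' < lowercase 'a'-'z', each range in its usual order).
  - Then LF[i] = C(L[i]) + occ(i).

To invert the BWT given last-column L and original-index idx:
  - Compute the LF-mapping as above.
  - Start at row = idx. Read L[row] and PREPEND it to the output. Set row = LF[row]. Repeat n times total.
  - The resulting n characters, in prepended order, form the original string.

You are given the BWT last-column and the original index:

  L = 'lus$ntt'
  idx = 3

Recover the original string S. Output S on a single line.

LF mapping: 1 6 3 0 2 4 5
Walk LF starting at row 3, prepending L[row]:
  step 1: row=3, L[3]='$', prepend. Next row=LF[3]=0
  step 2: row=0, L[0]='l', prepend. Next row=LF[0]=1
  step 3: row=1, L[1]='u', prepend. Next row=LF[1]=6
  step 4: row=6, L[6]='t', prepend. Next row=LF[6]=5
  step 5: row=5, L[5]='t', prepend. Next row=LF[5]=4
  step 6: row=4, L[4]='n', prepend. Next row=LF[4]=2
  step 7: row=2, L[2]='s', prepend. Next row=LF[2]=3
Reversed output: snttul$

Answer: snttul$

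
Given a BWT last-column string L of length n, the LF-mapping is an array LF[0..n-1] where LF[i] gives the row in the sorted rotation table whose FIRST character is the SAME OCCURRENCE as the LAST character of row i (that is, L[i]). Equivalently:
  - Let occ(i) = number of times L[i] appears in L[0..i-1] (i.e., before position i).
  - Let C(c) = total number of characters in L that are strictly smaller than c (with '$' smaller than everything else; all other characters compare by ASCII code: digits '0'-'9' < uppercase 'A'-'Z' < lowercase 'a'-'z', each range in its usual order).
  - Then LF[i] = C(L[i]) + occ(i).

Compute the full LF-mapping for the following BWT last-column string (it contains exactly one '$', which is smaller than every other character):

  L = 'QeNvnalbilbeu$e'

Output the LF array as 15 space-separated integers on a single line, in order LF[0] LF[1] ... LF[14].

Char counts: '$':1, 'N':1, 'Q':1, 'a':1, 'b':2, 'e':3, 'i':1, 'l':2, 'n':1, 'u':1, 'v':1
C (first-col start): C('$')=0, C('N')=1, C('Q')=2, C('a')=3, C('b')=4, C('e')=6, C('i')=9, C('l')=10, C('n')=12, C('u')=13, C('v')=14
L[0]='Q': occ=0, LF[0]=C('Q')+0=2+0=2
L[1]='e': occ=0, LF[1]=C('e')+0=6+0=6
L[2]='N': occ=0, LF[2]=C('N')+0=1+0=1
L[3]='v': occ=0, LF[3]=C('v')+0=14+0=14
L[4]='n': occ=0, LF[4]=C('n')+0=12+0=12
L[5]='a': occ=0, LF[5]=C('a')+0=3+0=3
L[6]='l': occ=0, LF[6]=C('l')+0=10+0=10
L[7]='b': occ=0, LF[7]=C('b')+0=4+0=4
L[8]='i': occ=0, LF[8]=C('i')+0=9+0=9
L[9]='l': occ=1, LF[9]=C('l')+1=10+1=11
L[10]='b': occ=1, LF[10]=C('b')+1=4+1=5
L[11]='e': occ=1, LF[11]=C('e')+1=6+1=7
L[12]='u': occ=0, LF[12]=C('u')+0=13+0=13
L[13]='$': occ=0, LF[13]=C('$')+0=0+0=0
L[14]='e': occ=2, LF[14]=C('e')+2=6+2=8

Answer: 2 6 1 14 12 3 10 4 9 11 5 7 13 0 8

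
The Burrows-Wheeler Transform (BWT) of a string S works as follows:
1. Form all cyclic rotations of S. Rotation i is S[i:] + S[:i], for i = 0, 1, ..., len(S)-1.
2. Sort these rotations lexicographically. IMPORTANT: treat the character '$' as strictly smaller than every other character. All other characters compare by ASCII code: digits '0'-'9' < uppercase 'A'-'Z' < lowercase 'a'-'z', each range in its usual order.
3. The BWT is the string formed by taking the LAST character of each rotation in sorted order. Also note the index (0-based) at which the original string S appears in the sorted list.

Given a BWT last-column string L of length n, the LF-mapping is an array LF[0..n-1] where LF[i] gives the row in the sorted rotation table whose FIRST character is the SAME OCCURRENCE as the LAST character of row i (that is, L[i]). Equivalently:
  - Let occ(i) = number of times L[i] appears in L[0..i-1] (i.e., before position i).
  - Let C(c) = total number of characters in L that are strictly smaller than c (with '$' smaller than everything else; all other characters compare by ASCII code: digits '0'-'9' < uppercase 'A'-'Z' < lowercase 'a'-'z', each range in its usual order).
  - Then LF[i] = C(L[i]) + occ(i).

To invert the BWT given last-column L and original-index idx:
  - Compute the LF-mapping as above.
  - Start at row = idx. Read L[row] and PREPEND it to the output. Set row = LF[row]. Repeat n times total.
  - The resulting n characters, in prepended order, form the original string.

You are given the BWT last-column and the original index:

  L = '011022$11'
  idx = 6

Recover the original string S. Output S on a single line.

Answer: 12121010$

Derivation:
LF mapping: 1 3 4 2 7 8 0 5 6
Walk LF starting at row 6, prepending L[row]:
  step 1: row=6, L[6]='$', prepend. Next row=LF[6]=0
  step 2: row=0, L[0]='0', prepend. Next row=LF[0]=1
  step 3: row=1, L[1]='1', prepend. Next row=LF[1]=3
  step 4: row=3, L[3]='0', prepend. Next row=LF[3]=2
  step 5: row=2, L[2]='1', prepend. Next row=LF[2]=4
  step 6: row=4, L[4]='2', prepend. Next row=LF[4]=7
  step 7: row=7, L[7]='1', prepend. Next row=LF[7]=5
  step 8: row=5, L[5]='2', prepend. Next row=LF[5]=8
  step 9: row=8, L[8]='1', prepend. Next row=LF[8]=6
Reversed output: 12121010$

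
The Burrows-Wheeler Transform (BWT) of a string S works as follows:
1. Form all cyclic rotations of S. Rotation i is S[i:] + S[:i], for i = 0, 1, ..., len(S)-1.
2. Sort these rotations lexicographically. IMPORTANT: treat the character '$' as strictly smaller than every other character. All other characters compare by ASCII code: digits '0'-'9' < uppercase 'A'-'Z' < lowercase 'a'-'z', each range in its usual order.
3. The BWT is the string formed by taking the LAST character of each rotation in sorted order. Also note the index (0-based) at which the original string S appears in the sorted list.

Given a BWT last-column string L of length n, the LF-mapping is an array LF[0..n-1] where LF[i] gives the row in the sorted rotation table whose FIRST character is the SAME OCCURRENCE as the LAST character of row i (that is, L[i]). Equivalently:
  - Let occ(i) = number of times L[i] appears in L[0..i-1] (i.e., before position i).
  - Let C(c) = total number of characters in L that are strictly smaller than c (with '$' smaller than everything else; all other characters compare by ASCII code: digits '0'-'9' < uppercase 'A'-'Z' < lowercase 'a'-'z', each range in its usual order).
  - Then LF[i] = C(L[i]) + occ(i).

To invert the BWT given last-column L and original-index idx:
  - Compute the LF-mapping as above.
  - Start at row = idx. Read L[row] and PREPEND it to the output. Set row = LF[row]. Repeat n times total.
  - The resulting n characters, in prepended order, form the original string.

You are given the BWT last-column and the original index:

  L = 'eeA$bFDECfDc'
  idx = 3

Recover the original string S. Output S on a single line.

Answer: DFEbDeACcfe$

Derivation:
LF mapping: 9 10 1 0 7 6 3 5 2 11 4 8
Walk LF starting at row 3, prepending L[row]:
  step 1: row=3, L[3]='$', prepend. Next row=LF[3]=0
  step 2: row=0, L[0]='e', prepend. Next row=LF[0]=9
  step 3: row=9, L[9]='f', prepend. Next row=LF[9]=11
  step 4: row=11, L[11]='c', prepend. Next row=LF[11]=8
  step 5: row=8, L[8]='C', prepend. Next row=LF[8]=2
  step 6: row=2, L[2]='A', prepend. Next row=LF[2]=1
  step 7: row=1, L[1]='e', prepend. Next row=LF[1]=10
  step 8: row=10, L[10]='D', prepend. Next row=LF[10]=4
  step 9: row=4, L[4]='b', prepend. Next row=LF[4]=7
  step 10: row=7, L[7]='E', prepend. Next row=LF[7]=5
  step 11: row=5, L[5]='F', prepend. Next row=LF[5]=6
  step 12: row=6, L[6]='D', prepend. Next row=LF[6]=3
Reversed output: DFEbDeACcfe$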